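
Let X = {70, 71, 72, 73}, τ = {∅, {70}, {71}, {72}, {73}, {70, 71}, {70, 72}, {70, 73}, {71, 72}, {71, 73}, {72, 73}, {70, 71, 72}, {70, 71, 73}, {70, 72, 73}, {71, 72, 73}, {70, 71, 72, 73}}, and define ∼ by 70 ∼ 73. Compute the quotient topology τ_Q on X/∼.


X/∼ = {[70=73], [71], [72]}; |τ_Q| = 8.

Equivalence classes: [70=73], [71], [72].
Quotient map π: X → X/∼ sends 70 ↦ [70=73], 71 ↦ [71], 72 ↦ [72], 73 ↦ [70=73].
For each subset V ⊆ X/∼, compute π^{-1}(V) ⊆ X and check whether π^{-1}(V) ∈ τ. V is open in τ_Q iff π^{-1}(V) ∈ τ.
  V = {}: π^{-1}(V) = ∅ ∈ τ ✓.
  V = {[70=73]}: π^{-1}(V) = {70, 73} ∈ τ ✓.
  V = {[71]}: π^{-1}(V) = {71} ∈ τ ✓.
  V = {[70=73], [71]}: π^{-1}(V) = {70, 71, 73} ∈ τ ✓.
  V = {[72]}: π^{-1}(V) = {72} ∈ τ ✓.
  V = {[70=73], [72]}: π^{-1}(V) = {70, 72, 73} ∈ τ ✓.
  V = {[71], [72]}: π^{-1}(V) = {71, 72} ∈ τ ✓.
  V = {[70=73], [71], [72]}: π^{-1}(V) = {70, 71, 72, 73} ∈ τ ✓.
Open sets in the quotient: τ_Q = {{}, {[70=73]}, {[71]}, {[70=73], [71]}, {[72]}, {[70=73], [72]}, {[71], [72]}, {[70=73], [71], [72]}} (8 elements).


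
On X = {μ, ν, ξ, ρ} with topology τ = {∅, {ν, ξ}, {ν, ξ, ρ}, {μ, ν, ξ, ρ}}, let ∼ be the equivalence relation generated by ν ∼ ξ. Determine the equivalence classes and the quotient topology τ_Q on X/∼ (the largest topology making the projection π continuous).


X/∼ = {[μ], [ν=ξ], [ρ]}; |τ_Q| = 4.

Equivalence classes: [μ], [ν=ξ], [ρ].
Quotient map π: X → X/∼ sends μ ↦ [μ], ν ↦ [ν=ξ], ξ ↦ [ν=ξ], ρ ↦ [ρ].
For each subset V ⊆ X/∼, compute π^{-1}(V) ⊆ X and check whether π^{-1}(V) ∈ τ. V is open in τ_Q iff π^{-1}(V) ∈ τ.
  V = {}: π^{-1}(V) = ∅ ∈ τ ✓.
  V = {[μ]}: π^{-1}(V) = {μ} ∉ τ ✗.
  V = {[ν=ξ]}: π^{-1}(V) = {ν, ξ} ∈ τ ✓.
  V = {[μ], [ν=ξ]}: π^{-1}(V) = {μ, ν, ξ} ∉ τ ✗.
  V = {[ρ]}: π^{-1}(V) = {ρ} ∉ τ ✗.
  V = {[μ], [ρ]}: π^{-1}(V) = {μ, ρ} ∉ τ ✗.
  V = {[ν=ξ], [ρ]}: π^{-1}(V) = {ν, ξ, ρ} ∈ τ ✓.
  V = {[μ], [ν=ξ], [ρ]}: π^{-1}(V) = {μ, ν, ξ, ρ} ∈ τ ✓.
Open sets in the quotient: τ_Q = {{}, {[ν=ξ]}, {[ν=ξ], [ρ]}, {[μ], [ν=ξ], [ρ]}} (4 elements).


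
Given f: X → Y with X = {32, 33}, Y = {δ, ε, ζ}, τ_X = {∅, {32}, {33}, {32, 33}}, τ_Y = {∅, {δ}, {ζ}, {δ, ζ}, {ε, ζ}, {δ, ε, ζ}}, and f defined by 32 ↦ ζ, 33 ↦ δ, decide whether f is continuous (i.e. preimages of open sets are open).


f IS continuous.

Compute f^{-1}(U) for each U ∈ τ_Y:
  U = ∅: f^{-1}(U) = ∅ ∈ τ_X ✓.
  U = {δ}: f^{-1}(U) = {33} ∈ τ_X ✓.
  U = {ζ}: f^{-1}(U) = {32} ∈ τ_X ✓.
  U = {δ, ζ}: f^{-1}(U) = {32, 33} ∈ τ_X ✓.
  U = {ε, ζ}: f^{-1}(U) = {32} ∈ τ_X ✓.
  U = {δ, ε, ζ}: f^{-1}(U) = {32, 33} ∈ τ_X ✓.
Every preimage lies in τ_X, so f IS continuous.


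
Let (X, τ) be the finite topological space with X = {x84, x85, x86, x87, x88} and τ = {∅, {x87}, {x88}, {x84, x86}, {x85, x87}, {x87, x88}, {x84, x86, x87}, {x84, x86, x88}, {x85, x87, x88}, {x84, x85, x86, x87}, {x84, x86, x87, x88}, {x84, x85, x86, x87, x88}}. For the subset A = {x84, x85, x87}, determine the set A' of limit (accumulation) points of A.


A' = {x85, x86}

For each x ∈ X, list the open sets U ∈ τ with x ∈ U, then check whether U ∩ (A ∖ {x}) ≠ ∅ for every such U.
  x = x84: open {x84, x86} ∋ x has {x84, x86} ∩ (A ∖ {x84}) = ∅, so x is NOT a limit point.
  x = x85: opens ∋ x are {x85, x87}, {x85, x87, x88}, {x84, x85, x86, x87}, {x84, x85, x86, x87, x88}; each meets A ∖ {x85}, so x IS a limit point.
  x = x86: opens ∋ x are {x84, x86}, {x84, x86, x87}, {x84, x86, x88}, {x84, x85, x86, x87}, {x84, x86, x87, x88}, {x84, x85, x86, x87, x88}; each meets A ∖ {x86}, so x IS a limit point.
  x = x87: open {x87} ∋ x has {x87} ∩ (A ∖ {x87}) = ∅, so x is NOT a limit point.
  x = x88: open {x88} ∋ x has {x88} ∩ (A ∖ {x88}) = ∅, so x is NOT a limit point.
Collecting: A' = {x85, x86}.


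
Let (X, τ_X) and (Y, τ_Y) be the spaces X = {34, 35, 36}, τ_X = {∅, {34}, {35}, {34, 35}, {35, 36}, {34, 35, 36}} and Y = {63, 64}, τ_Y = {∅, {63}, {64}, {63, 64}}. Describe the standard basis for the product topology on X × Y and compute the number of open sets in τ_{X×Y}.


Basis B = {∅ × ∅, {34} × {63}, {34} × {64}, {35} × {63}, {35} × {64}, {34} × {63, 64}, {34, 35} × {63}, {34, 35} × {64}, {35} × {63, 64}, {35, 36} × {63}, {35, 36} × {64}, {34, 35, 36} × {63}, {34, 35, 36} × {64}, {34, 35} × {63, 64}, {35, 36} × {63, 64}, {34, 35, 36} × {63, 64}}; |τ_{X×Y}| = 36.

Enumerate products U × V with U ∈ τ_X, V ∈ τ_Y (deduplicated):
  ∅ × ∅ = {} (∅)
  {34} × {63} = {(34,63)}
  {34} × {64} = {(34,64)}
  {35} × {63} = {(35,63)}
  {35} × {64} = {(35,64)}
  {34} × {63, 64} = {(34,63), (34,64)}
  {34, 35} × {63} = {(34,63), (35,63)}
  {34, 35} × {64} = {(34,64), (35,64)}
  {35} × {63, 64} = {(35,63), (35,64)}
  {35, 36} × {63} = {(35,63), (36,63)}
  {35, 36} × {64} = {(35,64), (36,64)}
  {34, 35, 36} × {63} = {(34,63), (35,63), (36,63)}
  {34, 35, 36} × {64} = {(34,64), (35,64), (36,64)}
  {34, 35} × {63, 64} = {(34,63), (34,64), (35,63), (35,64)}
  {35, 36} × {63, 64} = {(35,63), (35,64), (36,63), (36,64)}
  {34, 35, 36} × {63, 64} = {(34,63), (34,64), (35,63), (35,64), (36,63), (36,64)}
These 16 distinct sets form the basis B.
Close under arbitrary unions to get τ_{X×Y}; counting gives |τ_{X×Y}| = 36.


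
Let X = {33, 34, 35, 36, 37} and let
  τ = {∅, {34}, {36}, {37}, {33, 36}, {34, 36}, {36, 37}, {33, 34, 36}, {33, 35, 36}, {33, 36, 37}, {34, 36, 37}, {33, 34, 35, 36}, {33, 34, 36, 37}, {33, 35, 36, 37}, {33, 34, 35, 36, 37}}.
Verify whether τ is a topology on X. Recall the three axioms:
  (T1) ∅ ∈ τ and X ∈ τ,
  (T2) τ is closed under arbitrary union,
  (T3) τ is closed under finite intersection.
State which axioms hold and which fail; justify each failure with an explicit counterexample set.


τ is NOT a topology on X.

Axiom (T1): ∅ ∈ τ? Yes; X ∈ τ? Yes.
Axiom (T2/T3): check pairwise unions and intersections of members of τ.
Counterexample for (T2): {34} ∪ {37} = {34, 37} ∉ τ. Therefore τ is NOT a topology.


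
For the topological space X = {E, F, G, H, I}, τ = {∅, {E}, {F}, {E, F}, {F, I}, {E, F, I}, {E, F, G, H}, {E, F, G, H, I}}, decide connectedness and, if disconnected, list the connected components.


(X, τ) is connected.

Find clopen sets (U ∈ τ with X ∖ U ∈ τ):
  U = ∅, X ∖ U = {E, F, G, H, I} — both open, so U is clopen.
  U = {E, F, G, H, I}, X ∖ U = ∅ — both open, so U is clopen.
Only trivial clopens (∅ and X) exist, so (X, τ) is connected.
Compute connected components by grouping points that agree on all clopens:
  component: {E, F, G, H, I}


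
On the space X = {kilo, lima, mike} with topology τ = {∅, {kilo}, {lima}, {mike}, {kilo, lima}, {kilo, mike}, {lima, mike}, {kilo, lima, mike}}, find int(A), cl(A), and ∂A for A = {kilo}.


int(A) = {kilo}, cl(A) = {kilo}, ∂A = ∅.

Closed sets in (X, τ) are complements of opens:
  closed(X, τ) = {∅, {kilo}, {lima}, {mike}, {kilo, lima}, {kilo, mike}, {lima, mike}, {kilo, lima, mike}}.
int(A) = ⋃ {U ∈ τ : U ⊆ A}. Opens contained in A: ∅, {kilo}.
Taking the union of these: int(A) = {kilo}.
cl(A) = ⋂ {C closed : A ⊆ C}. Closed sets containing A: {kilo}, {kilo, lima}, {kilo, mike}, {kilo, lima, mike}.
Intersecting these: cl(A) = {kilo}.
∂A = cl(A) ∖ int(A) = {kilo} ∖ {kilo} = ∅.


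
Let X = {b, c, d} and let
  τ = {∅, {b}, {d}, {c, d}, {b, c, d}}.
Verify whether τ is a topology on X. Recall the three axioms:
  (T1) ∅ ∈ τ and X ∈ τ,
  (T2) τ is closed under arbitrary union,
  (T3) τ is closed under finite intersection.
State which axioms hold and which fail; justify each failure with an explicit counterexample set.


τ is NOT a topology on X.

Axiom (T1): ∅ ∈ τ? Yes; X ∈ τ? Yes.
Axiom (T2/T3): check pairwise unions and intersections of members of τ.
Counterexample for (T2): {b} ∪ {d} = {b, d} ∉ τ. Therefore τ is NOT a topology.


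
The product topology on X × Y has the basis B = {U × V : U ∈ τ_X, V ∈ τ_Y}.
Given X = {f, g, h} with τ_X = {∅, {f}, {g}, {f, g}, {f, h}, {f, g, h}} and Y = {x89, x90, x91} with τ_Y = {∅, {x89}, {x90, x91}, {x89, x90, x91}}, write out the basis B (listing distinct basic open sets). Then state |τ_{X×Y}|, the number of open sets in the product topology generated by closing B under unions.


Basis B = {∅ × ∅, {f} × {x89}, {g} × {x89}, {f, g} × {x89}, {f, h} × {x89}, {f} × {x90, x91}, {g} × {x90, x91}, {f} × {x89, x90, x91}, {f, g, h} × {x89}, {g} × {x89, x90, x91}, {f, g} × {x90, x91}, {f, h} × {x90, x91}, {f, g} × {x89, x90, x91}, {f, h} × {x89, x90, x91}, {f, g, h} × {x90, x91}, {f, g, h} × {x89, x90, x91}}; |τ_{X×Y}| = 36.

Enumerate products U × V with U ∈ τ_X, V ∈ τ_Y (deduplicated):
  ∅ × ∅ = {} (∅)
  {f} × {x89} = {(f,x89)}
  {g} × {x89} = {(g,x89)}
  {f, g} × {x89} = {(f,x89), (g,x89)}
  {f, h} × {x89} = {(f,x89), (h,x89)}
  {f} × {x90, x91} = {(f,x90), (f,x91)}
  {g} × {x90, x91} = {(g,x90), (g,x91)}
  {f} × {x89, x90, x91} = {(f,x89), (f,x90), (f,x91)}
  {f, g, h} × {x89} = {(f,x89), (g,x89), (h,x89)}
  {g} × {x89, x90, x91} = {(g,x89), (g,x90), (g,x91)}
  {f, g} × {x90, x91} = {(f,x90), (f,x91), (g,x90), (g,x91)}
  {f, h} × {x90, x91} = {(f,x90), (f,x91), (h,x90), (h,x91)}
  {f, g} × {x89, x90, x91} = {(f,x89), (f,x90), (f,x91), (g,x89), (g,x90), (g,x91)}
  {f, h} × {x89, x90, x91} = {(f,x89), (f,x90), (f,x91), (h,x89), (h,x90), (h,x91)}
  {f, g, h} × {x90, x91} = {(f,x90), (f,x91), (g,x90), (g,x91), (h,x90), (h,x91)}
  {f, g, h} × {x89, x90, x91} = {(f,x89), (f,x90), (f,x91), (g,x89), (g,x90), (g,x91), (h,x89), (h,x90), (h,x91)}
These 16 distinct sets form the basis B.
Close under arbitrary unions to get τ_{X×Y}; counting gives |τ_{X×Y}| = 36.


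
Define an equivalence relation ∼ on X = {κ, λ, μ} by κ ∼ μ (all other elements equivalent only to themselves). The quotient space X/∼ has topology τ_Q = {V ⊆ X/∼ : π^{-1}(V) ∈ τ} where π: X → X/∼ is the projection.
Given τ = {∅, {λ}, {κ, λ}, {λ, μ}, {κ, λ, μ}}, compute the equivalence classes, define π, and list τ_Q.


X/∼ = {[κ=μ], [λ]}; |τ_Q| = 3.

Equivalence classes: [κ=μ], [λ].
Quotient map π: X → X/∼ sends κ ↦ [κ=μ], λ ↦ [λ], μ ↦ [κ=μ].
For each subset V ⊆ X/∼, compute π^{-1}(V) ⊆ X and check whether π^{-1}(V) ∈ τ. V is open in τ_Q iff π^{-1}(V) ∈ τ.
  V = {}: π^{-1}(V) = ∅ ∈ τ ✓.
  V = {[κ=μ]}: π^{-1}(V) = {κ, μ} ∉ τ ✗.
  V = {[λ]}: π^{-1}(V) = {λ} ∈ τ ✓.
  V = {[κ=μ], [λ]}: π^{-1}(V) = {κ, λ, μ} ∈ τ ✓.
Open sets in the quotient: τ_Q = {{}, {[λ]}, {[κ=μ], [λ]}} (3 elements).


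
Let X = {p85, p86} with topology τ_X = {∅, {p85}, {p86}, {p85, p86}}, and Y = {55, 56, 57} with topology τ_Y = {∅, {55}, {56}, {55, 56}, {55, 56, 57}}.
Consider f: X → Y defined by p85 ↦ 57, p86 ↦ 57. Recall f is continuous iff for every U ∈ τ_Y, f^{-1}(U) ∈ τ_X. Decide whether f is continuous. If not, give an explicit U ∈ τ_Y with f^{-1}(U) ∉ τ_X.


f IS continuous.

Compute f^{-1}(U) for each U ∈ τ_Y:
  U = ∅: f^{-1}(U) = ∅ ∈ τ_X ✓.
  U = {55}: f^{-1}(U) = ∅ ∈ τ_X ✓.
  U = {56}: f^{-1}(U) = ∅ ∈ τ_X ✓.
  U = {55, 56}: f^{-1}(U) = ∅ ∈ τ_X ✓.
  U = {55, 56, 57}: f^{-1}(U) = {p85, p86} ∈ τ_X ✓.
Every preimage lies in τ_X, so f IS continuous.


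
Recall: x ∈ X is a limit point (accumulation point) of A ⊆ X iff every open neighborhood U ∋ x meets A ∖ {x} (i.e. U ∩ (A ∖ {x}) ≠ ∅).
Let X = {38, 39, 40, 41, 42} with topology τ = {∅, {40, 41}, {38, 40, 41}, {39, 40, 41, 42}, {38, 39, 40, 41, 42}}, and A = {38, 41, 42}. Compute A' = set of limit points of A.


A' = {38, 39, 40, 42}

For each x ∈ X, list the open sets U ∈ τ with x ∈ U, then check whether U ∩ (A ∖ {x}) ≠ ∅ for every such U.
  x = 38: opens ∋ x are {38, 40, 41}, {38, 39, 40, 41, 42}; each meets A ∖ {38}, so x IS a limit point.
  x = 39: opens ∋ x are {39, 40, 41, 42}, {38, 39, 40, 41, 42}; each meets A ∖ {39}, so x IS a limit point.
  x = 40: opens ∋ x are {40, 41}, {38, 40, 41}, {39, 40, 41, 42}, {38, 39, 40, 41, 42}; each meets A ∖ {40}, so x IS a limit point.
  x = 41: open {40, 41} ∋ x has {40, 41} ∩ (A ∖ {41}) = ∅, so x is NOT a limit point.
  x = 42: opens ∋ x are {39, 40, 41, 42}, {38, 39, 40, 41, 42}; each meets A ∖ {42}, so x IS a limit point.
Collecting: A' = {38, 39, 40, 42}.


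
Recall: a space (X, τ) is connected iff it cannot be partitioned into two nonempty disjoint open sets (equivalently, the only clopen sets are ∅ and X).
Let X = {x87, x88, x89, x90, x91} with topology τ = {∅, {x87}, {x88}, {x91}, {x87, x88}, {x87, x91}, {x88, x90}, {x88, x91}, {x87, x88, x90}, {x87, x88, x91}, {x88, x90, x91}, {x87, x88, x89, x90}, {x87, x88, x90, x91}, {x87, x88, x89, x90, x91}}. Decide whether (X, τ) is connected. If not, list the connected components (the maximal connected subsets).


(X, τ) is disconnected; components = [{x91}, {x87, x88, x89, x90}].

Find clopen sets (U ∈ τ with X ∖ U ∈ τ):
  U = ∅, X ∖ U = {x87, x88, x89, x90, x91} — both open, so U is clopen.
  U = {x91}, X ∖ U = {x87, x88, x89, x90} — both open, so U is clopen.
  U = {x87, x88, x89, x90}, X ∖ U = {x91} — both open, so U is clopen.
  U = {x87, x88, x89, x90, x91}, X ∖ U = ∅ — both open, so U is clopen.
Nontrivial clopen(s) exist: e.g. {x87, x88, x89, x90}. So (X, τ) is disconnected.
Compute connected components by grouping points that agree on all clopens:
  component: {x91}
  component: {x87, x88, x89, x90}


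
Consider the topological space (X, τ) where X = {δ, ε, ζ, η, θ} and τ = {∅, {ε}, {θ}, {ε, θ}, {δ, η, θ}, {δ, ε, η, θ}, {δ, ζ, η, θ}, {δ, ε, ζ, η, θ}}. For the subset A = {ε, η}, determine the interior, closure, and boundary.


int(A) = {ε}, cl(A) = {δ, ε, ζ, η}, ∂A = {δ, ζ, η}.

Closed sets in (X, τ) are complements of opens:
  closed(X, τ) = {∅, {ε}, {ζ}, {ε, ζ}, {δ, ζ, η}, {δ, ε, ζ, η}, {δ, ζ, η, θ}, {δ, ε, ζ, η, θ}}.
int(A) = ⋃ {U ∈ τ : U ⊆ A}. Opens contained in A: ∅, {ε}.
Taking the union of these: int(A) = {ε}.
cl(A) = ⋂ {C closed : A ⊆ C}. Closed sets containing A: {δ, ε, ζ, η}, {δ, ε, ζ, η, θ}.
Intersecting these: cl(A) = {δ, ε, ζ, η}.
∂A = cl(A) ∖ int(A) = {δ, ε, ζ, η} ∖ {ε} = {δ, ζ, η}.


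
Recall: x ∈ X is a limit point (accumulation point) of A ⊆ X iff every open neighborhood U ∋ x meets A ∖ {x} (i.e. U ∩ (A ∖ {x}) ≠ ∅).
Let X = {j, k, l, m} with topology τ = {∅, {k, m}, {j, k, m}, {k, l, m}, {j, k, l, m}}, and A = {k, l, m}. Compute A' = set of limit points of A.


A' = {j, k, l, m}

For each x ∈ X, list the open sets U ∈ τ with x ∈ U, then check whether U ∩ (A ∖ {x}) ≠ ∅ for every such U.
  x = j: opens ∋ x are {j, k, m}, {j, k, l, m}; each meets A ∖ {j}, so x IS a limit point.
  x = k: opens ∋ x are {k, m}, {j, k, m}, {k, l, m}, {j, k, l, m}; each meets A ∖ {k}, so x IS a limit point.
  x = l: opens ∋ x are {k, l, m}, {j, k, l, m}; each meets A ∖ {l}, so x IS a limit point.
  x = m: opens ∋ x are {k, m}, {j, k, m}, {k, l, m}, {j, k, l, m}; each meets A ∖ {m}, so x IS a limit point.
Collecting: A' = {j, k, l, m}.


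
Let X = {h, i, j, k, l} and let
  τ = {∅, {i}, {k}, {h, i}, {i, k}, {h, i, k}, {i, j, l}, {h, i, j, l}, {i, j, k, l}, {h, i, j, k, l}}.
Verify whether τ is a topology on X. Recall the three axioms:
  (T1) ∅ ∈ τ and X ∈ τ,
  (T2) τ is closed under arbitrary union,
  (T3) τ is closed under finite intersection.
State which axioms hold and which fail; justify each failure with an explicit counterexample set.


τ IS a topology on X.

Axiom (T1): ∅ ∈ τ? Yes; X ∈ τ? Yes.
Axiom (T2/T3): check pairwise unions and intersections of members of τ.
All pairwise intersections and unions checked — each lies in τ. Therefore τ satisfies (T1), (T2), (T3): it IS a topology on X.


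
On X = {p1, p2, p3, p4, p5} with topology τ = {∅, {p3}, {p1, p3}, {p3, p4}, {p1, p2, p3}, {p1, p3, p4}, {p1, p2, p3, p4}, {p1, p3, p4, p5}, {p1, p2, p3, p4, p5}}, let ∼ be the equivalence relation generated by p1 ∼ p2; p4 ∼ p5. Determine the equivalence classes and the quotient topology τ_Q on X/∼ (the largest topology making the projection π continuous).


X/∼ = {[p1=p2], [p3], [p4=p5]}; |τ_Q| = 4.

Equivalence classes: [p1=p2], [p3], [p4=p5].
Quotient map π: X → X/∼ sends p1 ↦ [p1=p2], p2 ↦ [p1=p2], p3 ↦ [p3], p4 ↦ [p4=p5], p5 ↦ [p4=p5].
For each subset V ⊆ X/∼, compute π^{-1}(V) ⊆ X and check whether π^{-1}(V) ∈ τ. V is open in τ_Q iff π^{-1}(V) ∈ τ.
  V = {}: π^{-1}(V) = ∅ ∈ τ ✓.
  V = {[p1=p2]}: π^{-1}(V) = {p1, p2} ∉ τ ✗.
  V = {[p3]}: π^{-1}(V) = {p3} ∈ τ ✓.
  V = {[p1=p2], [p3]}: π^{-1}(V) = {p1, p2, p3} ∈ τ ✓.
  V = {[p4=p5]}: π^{-1}(V) = {p4, p5} ∉ τ ✗.
  V = {[p1=p2], [p4=p5]}: π^{-1}(V) = {p1, p2, p4, p5} ∉ τ ✗.
  V = {[p3], [p4=p5]}: π^{-1}(V) = {p3, p4, p5} ∉ τ ✗.
  V = {[p1=p2], [p3], [p4=p5]}: π^{-1}(V) = {p1, p2, p3, p4, p5} ∈ τ ✓.
Open sets in the quotient: τ_Q = {{}, {[p3]}, {[p1=p2], [p3]}, {[p1=p2], [p3], [p4=p5]}} (4 elements).


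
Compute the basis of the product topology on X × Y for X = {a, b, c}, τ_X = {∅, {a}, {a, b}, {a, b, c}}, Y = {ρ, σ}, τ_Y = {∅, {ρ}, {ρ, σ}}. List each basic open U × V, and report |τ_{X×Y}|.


Basis B = {∅ × ∅, {a} × {ρ}, {a} × {ρ, σ}, {a, b} × {ρ}, {a, b, c} × {ρ}, {a, b} × {ρ, σ}, {a, b, c} × {ρ, σ}}; |τ_{X×Y}| = 10.

Enumerate products U × V with U ∈ τ_X, V ∈ τ_Y (deduplicated):
  ∅ × ∅ = {} (∅)
  {a} × {ρ} = {(a,ρ)}
  {a} × {ρ, σ} = {(a,ρ), (a,σ)}
  {a, b} × {ρ} = {(a,ρ), (b,ρ)}
  {a, b, c} × {ρ} = {(a,ρ), (b,ρ), (c,ρ)}
  {a, b} × {ρ, σ} = {(a,ρ), (a,σ), (b,ρ), (b,σ)}
  {a, b, c} × {ρ, σ} = {(a,ρ), (a,σ), (b,ρ), (b,σ), (c,ρ), (c,σ)}
These 7 distinct sets form the basis B.
Close under arbitrary unions to get τ_{X×Y}; counting gives |τ_{X×Y}| = 10.


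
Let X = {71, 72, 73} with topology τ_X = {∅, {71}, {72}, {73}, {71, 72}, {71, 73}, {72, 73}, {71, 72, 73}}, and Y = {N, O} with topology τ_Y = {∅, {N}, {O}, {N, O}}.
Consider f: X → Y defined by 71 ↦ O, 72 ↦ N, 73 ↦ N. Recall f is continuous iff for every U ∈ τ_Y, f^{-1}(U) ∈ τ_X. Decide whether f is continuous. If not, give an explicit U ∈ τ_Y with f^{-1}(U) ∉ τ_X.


f IS continuous.

Compute f^{-1}(U) for each U ∈ τ_Y:
  U = ∅: f^{-1}(U) = ∅ ∈ τ_X ✓.
  U = {N}: f^{-1}(U) = {72, 73} ∈ τ_X ✓.
  U = {O}: f^{-1}(U) = {71} ∈ τ_X ✓.
  U = {N, O}: f^{-1}(U) = {71, 72, 73} ∈ τ_X ✓.
Every preimage lies in τ_X, so f IS continuous.


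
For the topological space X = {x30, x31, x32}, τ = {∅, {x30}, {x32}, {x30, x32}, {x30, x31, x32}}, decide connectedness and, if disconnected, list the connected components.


(X, τ) is connected.

Find clopen sets (U ∈ τ with X ∖ U ∈ τ):
  U = ∅, X ∖ U = {x30, x31, x32} — both open, so U is clopen.
  U = {x30, x31, x32}, X ∖ U = ∅ — both open, so U is clopen.
Only trivial clopens (∅ and X) exist, so (X, τ) is connected.
Compute connected components by grouping points that agree on all clopens:
  component: {x30, x31, x32}


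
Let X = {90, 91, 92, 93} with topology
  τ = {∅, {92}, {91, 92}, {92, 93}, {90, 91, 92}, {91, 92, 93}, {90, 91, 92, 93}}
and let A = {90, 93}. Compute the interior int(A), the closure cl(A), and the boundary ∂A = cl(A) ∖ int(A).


int(A) = ∅, cl(A) = {90, 93}, ∂A = {90, 93}.

Closed sets in (X, τ) are complements of opens:
  closed(X, τ) = {∅, {90}, {93}, {90, 91}, {90, 93}, {90, 91, 93}, {90, 91, 92, 93}}.
int(A) = ⋃ {U ∈ τ : U ⊆ A}. Opens contained in A: ∅.
Taking the union of these: int(A) = ∅.
cl(A) = ⋂ {C closed : A ⊆ C}. Closed sets containing A: {90, 93}, {90, 91, 93}, {90, 91, 92, 93}.
Intersecting these: cl(A) = {90, 93}.
∂A = cl(A) ∖ int(A) = {90, 93} ∖ ∅ = {90, 93}.


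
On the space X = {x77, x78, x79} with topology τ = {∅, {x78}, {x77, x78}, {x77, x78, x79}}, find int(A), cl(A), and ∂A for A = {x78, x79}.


int(A) = {x78}, cl(A) = {x77, x78, x79}, ∂A = {x77, x79}.

Closed sets in (X, τ) are complements of opens:
  closed(X, τ) = {∅, {x79}, {x77, x79}, {x77, x78, x79}}.
int(A) = ⋃ {U ∈ τ : U ⊆ A}. Opens contained in A: ∅, {x78}.
Taking the union of these: int(A) = {x78}.
cl(A) = ⋂ {C closed : A ⊆ C}. Closed sets containing A: {x77, x78, x79}.
Intersecting these: cl(A) = {x77, x78, x79}.
∂A = cl(A) ∖ int(A) = {x77, x78, x79} ∖ {x78} = {x77, x79}.


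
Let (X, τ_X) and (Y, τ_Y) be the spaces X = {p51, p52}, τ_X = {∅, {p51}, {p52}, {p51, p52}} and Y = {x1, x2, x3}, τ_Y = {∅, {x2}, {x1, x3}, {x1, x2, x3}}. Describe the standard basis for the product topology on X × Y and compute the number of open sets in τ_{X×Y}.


Basis B = {∅ × ∅, {p51} × {x2}, {p52} × {x2}, {p51} × {x1, x3}, {p51, p52} × {x2}, {p52} × {x1, x3}, {p51} × {x1, x2, x3}, {p52} × {x1, x2, x3}, {p51, p52} × {x1, x3}, {p51, p52} × {x1, x2, x3}}; |τ_{X×Y}| = 16.

Enumerate products U × V with U ∈ τ_X, V ∈ τ_Y (deduplicated):
  ∅ × ∅ = {} (∅)
  {p51} × {x2} = {(p51,x2)}
  {p52} × {x2} = {(p52,x2)}
  {p51} × {x1, x3} = {(p51,x1), (p51,x3)}
  {p51, p52} × {x2} = {(p51,x2), (p52,x2)}
  {p52} × {x1, x3} = {(p52,x1), (p52,x3)}
  {p51} × {x1, x2, x3} = {(p51,x1), (p51,x2), (p51,x3)}
  {p52} × {x1, x2, x3} = {(p52,x1), (p52,x2), (p52,x3)}
  {p51, p52} × {x1, x3} = {(p51,x1), (p51,x3), (p52,x1), (p52,x3)}
  {p51, p52} × {x1, x2, x3} = {(p51,x1), (p51,x2), (p51,x3), (p52,x1), (p52,x2), (p52,x3)}
These 10 distinct sets form the basis B.
Close under arbitrary unions to get τ_{X×Y}; counting gives |τ_{X×Y}| = 16.


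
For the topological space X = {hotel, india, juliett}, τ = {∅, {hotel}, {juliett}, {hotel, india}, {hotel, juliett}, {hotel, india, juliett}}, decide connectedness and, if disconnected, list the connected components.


(X, τ) is disconnected; components = [{juliett}, {hotel, india}].

Find clopen sets (U ∈ τ with X ∖ U ∈ τ):
  U = ∅, X ∖ U = {hotel, india, juliett} — both open, so U is clopen.
  U = {juliett}, X ∖ U = {hotel, india} — both open, so U is clopen.
  U = {hotel, india}, X ∖ U = {juliett} — both open, so U is clopen.
  U = {hotel, india, juliett}, X ∖ U = ∅ — both open, so U is clopen.
Nontrivial clopen(s) exist: e.g. {hotel, india}. So (X, τ) is disconnected.
Compute connected components by grouping points that agree on all clopens:
  component: {juliett}
  component: {hotel, india}


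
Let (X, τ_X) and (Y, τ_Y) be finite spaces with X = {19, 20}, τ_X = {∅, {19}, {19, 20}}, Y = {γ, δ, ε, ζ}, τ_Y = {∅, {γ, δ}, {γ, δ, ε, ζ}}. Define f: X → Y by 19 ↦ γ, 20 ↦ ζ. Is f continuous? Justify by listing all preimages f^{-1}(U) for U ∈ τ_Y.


f IS continuous.

Compute f^{-1}(U) for each U ∈ τ_Y:
  U = ∅: f^{-1}(U) = ∅ ∈ τ_X ✓.
  U = {γ, δ}: f^{-1}(U) = {19} ∈ τ_X ✓.
  U = {γ, δ, ε, ζ}: f^{-1}(U) = {19, 20} ∈ τ_X ✓.
Every preimage lies in τ_X, so f IS continuous.


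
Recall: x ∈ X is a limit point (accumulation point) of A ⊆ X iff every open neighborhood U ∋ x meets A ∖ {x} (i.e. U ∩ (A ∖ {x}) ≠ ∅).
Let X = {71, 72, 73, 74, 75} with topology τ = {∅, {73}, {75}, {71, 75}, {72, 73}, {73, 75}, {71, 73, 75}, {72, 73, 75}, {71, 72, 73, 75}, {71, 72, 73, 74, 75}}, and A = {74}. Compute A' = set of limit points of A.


A' = ∅

For each x ∈ X, list the open sets U ∈ τ with x ∈ U, then check whether U ∩ (A ∖ {x}) ≠ ∅ for every such U.
  x = 71: open {71, 75} ∋ x has {71, 75} ∩ (A ∖ {71}) = ∅, so x is NOT a limit point.
  x = 72: open {72, 73} ∋ x has {72, 73} ∩ (A ∖ {72}) = ∅, so x is NOT a limit point.
  x = 73: open {73} ∋ x has {73} ∩ (A ∖ {73}) = ∅, so x is NOT a limit point.
  x = 74: open {71, 72, 73, 74, 75} ∋ x has {71, 72, 73, 74, 75} ∩ (A ∖ {74}) = ∅, so x is NOT a limit point.
  x = 75: open {75} ∋ x has {75} ∩ (A ∖ {75}) = ∅, so x is NOT a limit point.
Collecting: A' = ∅.


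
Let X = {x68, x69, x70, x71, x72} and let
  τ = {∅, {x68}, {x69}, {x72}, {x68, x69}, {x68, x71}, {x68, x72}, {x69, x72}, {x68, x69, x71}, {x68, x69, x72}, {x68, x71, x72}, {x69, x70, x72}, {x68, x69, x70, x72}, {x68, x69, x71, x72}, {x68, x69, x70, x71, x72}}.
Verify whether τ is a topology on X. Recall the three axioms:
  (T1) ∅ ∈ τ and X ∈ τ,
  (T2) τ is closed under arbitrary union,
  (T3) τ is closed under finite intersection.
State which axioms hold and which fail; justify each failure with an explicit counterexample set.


τ IS a topology on X.

Axiom (T1): ∅ ∈ τ? Yes; X ∈ τ? Yes.
Axiom (T2/T3): check pairwise unions and intersections of members of τ.
All pairwise intersections and unions checked — each lies in τ. Therefore τ satisfies (T1), (T2), (T3): it IS a topology on X.


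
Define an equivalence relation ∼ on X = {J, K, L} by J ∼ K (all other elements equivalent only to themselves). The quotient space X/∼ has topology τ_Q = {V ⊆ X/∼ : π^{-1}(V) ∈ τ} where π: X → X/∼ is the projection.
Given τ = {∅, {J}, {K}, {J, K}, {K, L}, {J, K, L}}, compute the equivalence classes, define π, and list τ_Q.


X/∼ = {[J=K], [L]}; |τ_Q| = 3.

Equivalence classes: [J=K], [L].
Quotient map π: X → X/∼ sends J ↦ [J=K], K ↦ [J=K], L ↦ [L].
For each subset V ⊆ X/∼, compute π^{-1}(V) ⊆ X and check whether π^{-1}(V) ∈ τ. V is open in τ_Q iff π^{-1}(V) ∈ τ.
  V = {}: π^{-1}(V) = ∅ ∈ τ ✓.
  V = {[J=K]}: π^{-1}(V) = {J, K} ∈ τ ✓.
  V = {[L]}: π^{-1}(V) = {L} ∉ τ ✗.
  V = {[J=K], [L]}: π^{-1}(V) = {J, K, L} ∈ τ ✓.
Open sets in the quotient: τ_Q = {{}, {[J=K]}, {[J=K], [L]}} (3 elements).


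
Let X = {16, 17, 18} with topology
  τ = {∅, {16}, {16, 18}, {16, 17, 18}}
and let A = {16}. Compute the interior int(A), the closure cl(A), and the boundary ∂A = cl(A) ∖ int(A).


int(A) = {16}, cl(A) = {16, 17, 18}, ∂A = {17, 18}.

Closed sets in (X, τ) are complements of opens:
  closed(X, τ) = {∅, {17}, {17, 18}, {16, 17, 18}}.
int(A) = ⋃ {U ∈ τ : U ⊆ A}. Opens contained in A: ∅, {16}.
Taking the union of these: int(A) = {16}.
cl(A) = ⋂ {C closed : A ⊆ C}. Closed sets containing A: {16, 17, 18}.
Intersecting these: cl(A) = {16, 17, 18}.
∂A = cl(A) ∖ int(A) = {16, 17, 18} ∖ {16} = {17, 18}.


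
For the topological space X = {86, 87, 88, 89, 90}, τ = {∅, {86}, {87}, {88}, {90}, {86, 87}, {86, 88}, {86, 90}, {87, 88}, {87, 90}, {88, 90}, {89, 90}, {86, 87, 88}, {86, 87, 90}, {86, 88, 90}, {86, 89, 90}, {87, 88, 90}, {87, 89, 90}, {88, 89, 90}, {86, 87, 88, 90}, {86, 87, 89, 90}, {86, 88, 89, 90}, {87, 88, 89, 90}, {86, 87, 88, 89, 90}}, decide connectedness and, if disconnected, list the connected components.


(X, τ) is disconnected; components = [{86}, {87}, {88}, {89, 90}].

Find clopen sets (U ∈ τ with X ∖ U ∈ τ):
  U = ∅, X ∖ U = {86, 87, 88, 89, 90} — both open, so U is clopen.
  U = {86}, X ∖ U = {87, 88, 89, 90} — both open, so U is clopen.
  U = {87}, X ∖ U = {86, 88, 89, 90} — both open, so U is clopen.
  U = {88}, X ∖ U = {86, 87, 89, 90} — both open, so U is clopen.
  U = {86, 87}, X ∖ U = {88, 89, 90} — both open, so U is clopen.
  U = {86, 88}, X ∖ U = {87, 89, 90} — both open, so U is clopen.
  U = {87, 88}, X ∖ U = {86, 89, 90} — both open, so U is clopen.
  U = {89, 90}, X ∖ U = {86, 87, 88} — both open, so U is clopen.
  U = {86, 87, 88}, X ∖ U = {89, 90} — both open, so U is clopen.
  U = {86, 89, 90}, X ∖ U = {87, 88} — both open, so U is clopen.
  U = {87, 89, 90}, X ∖ U = {86, 88} — both open, so U is clopen.
  U = {88, 89, 90}, X ∖ U = {86, 87} — both open, so U is clopen.
  U = {86, 87, 89, 90}, X ∖ U = {88} — both open, so U is clopen.
  U = {86, 88, 89, 90}, X ∖ U = {87} — both open, so U is clopen.
  U = {87, 88, 89, 90}, X ∖ U = {86} — both open, so U is clopen.
  U = {86, 87, 88, 89, 90}, X ∖ U = ∅ — both open, so U is clopen.
Nontrivial clopen(s) exist: e.g. {86}. So (X, τ) is disconnected.
Compute connected components by grouping points that agree on all clopens:
  component: {86}
  component: {87}
  component: {88}
  component: {89, 90}


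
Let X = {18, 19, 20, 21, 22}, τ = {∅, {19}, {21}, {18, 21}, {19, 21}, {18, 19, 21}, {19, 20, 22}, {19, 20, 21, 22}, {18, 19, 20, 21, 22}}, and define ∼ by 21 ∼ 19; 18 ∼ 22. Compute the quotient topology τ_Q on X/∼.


X/∼ = {[18=22], [19=21], [20]}; |τ_Q| = 3.

Equivalence classes: [18=22], [19=21], [20].
Quotient map π: X → X/∼ sends 18 ↦ [18=22], 19 ↦ [19=21], 20 ↦ [20], 21 ↦ [19=21], 22 ↦ [18=22].
For each subset V ⊆ X/∼, compute π^{-1}(V) ⊆ X and check whether π^{-1}(V) ∈ τ. V is open in τ_Q iff π^{-1}(V) ∈ τ.
  V = {}: π^{-1}(V) = ∅ ∈ τ ✓.
  V = {[18=22]}: π^{-1}(V) = {18, 22} ∉ τ ✗.
  V = {[19=21]}: π^{-1}(V) = {19, 21} ∈ τ ✓.
  V = {[18=22], [19=21]}: π^{-1}(V) = {18, 19, 21, 22} ∉ τ ✗.
  V = {[20]}: π^{-1}(V) = {20} ∉ τ ✗.
  V = {[18=22], [20]}: π^{-1}(V) = {18, 20, 22} ∉ τ ✗.
  V = {[19=21], [20]}: π^{-1}(V) = {19, 20, 21} ∉ τ ✗.
  V = {[18=22], [19=21], [20]}: π^{-1}(V) = {18, 19, 20, 21, 22} ∈ τ ✓.
Open sets in the quotient: τ_Q = {{}, {[19=21]}, {[18=22], [19=21], [20]}} (3 elements).


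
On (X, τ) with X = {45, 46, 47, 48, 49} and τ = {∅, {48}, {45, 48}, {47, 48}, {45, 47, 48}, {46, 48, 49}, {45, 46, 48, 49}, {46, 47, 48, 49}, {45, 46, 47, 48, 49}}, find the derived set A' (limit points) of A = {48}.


A' = {45, 46, 47, 49}

For each x ∈ X, list the open sets U ∈ τ with x ∈ U, then check whether U ∩ (A ∖ {x}) ≠ ∅ for every such U.
  x = 45: opens ∋ x are {45, 48}, {45, 47, 48}, {45, 46, 48, 49}, {45, 46, 47, 48, 49}; each meets A ∖ {45}, so x IS a limit point.
  x = 46: opens ∋ x are {46, 48, 49}, {45, 46, 48, 49}, {46, 47, 48, 49}, {45, 46, 47, 48, 49}; each meets A ∖ {46}, so x IS a limit point.
  x = 47: opens ∋ x are {47, 48}, {45, 47, 48}, {46, 47, 48, 49}, {45, 46, 47, 48, 49}; each meets A ∖ {47}, so x IS a limit point.
  x = 48: open {48} ∋ x has {48} ∩ (A ∖ {48}) = ∅, so x is NOT a limit point.
  x = 49: opens ∋ x are {46, 48, 49}, {45, 46, 48, 49}, {46, 47, 48, 49}, {45, 46, 47, 48, 49}; each meets A ∖ {49}, so x IS a limit point.
Collecting: A' = {45, 46, 47, 49}.


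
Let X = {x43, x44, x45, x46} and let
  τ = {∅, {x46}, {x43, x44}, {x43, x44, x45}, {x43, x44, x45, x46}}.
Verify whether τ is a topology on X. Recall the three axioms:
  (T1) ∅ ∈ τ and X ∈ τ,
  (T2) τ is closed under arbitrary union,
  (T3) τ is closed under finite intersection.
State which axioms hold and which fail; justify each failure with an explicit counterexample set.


τ is NOT a topology on X.

Axiom (T1): ∅ ∈ τ? Yes; X ∈ τ? Yes.
Axiom (T2/T3): check pairwise unions and intersections of members of τ.
Counterexample for (T2): {x46} ∪ {x43, x44} = {x43, x44, x46} ∉ τ. Therefore τ is NOT a topology.


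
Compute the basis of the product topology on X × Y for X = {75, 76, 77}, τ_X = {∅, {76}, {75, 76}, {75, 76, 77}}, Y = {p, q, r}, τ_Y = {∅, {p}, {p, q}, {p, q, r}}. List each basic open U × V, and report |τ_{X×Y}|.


Basis B = {∅ × ∅, {76} × {p}, {75, 76} × {p}, {76} × {p, q}, {75, 76, 77} × {p}, {76} × {p, q, r}, {75, 76} × {p, q}, {75, 76} × {p, q, r}, {75, 76, 77} × {p, q}, {75, 76, 77} × {p, q, r}}; |τ_{X×Y}| = 20.

Enumerate products U × V with U ∈ τ_X, V ∈ τ_Y (deduplicated):
  ∅ × ∅ = {} (∅)
  {76} × {p} = {(76,p)}
  {75, 76} × {p} = {(75,p), (76,p)}
  {76} × {p, q} = {(76,p), (76,q)}
  {75, 76, 77} × {p} = {(75,p), (76,p), (77,p)}
  {76} × {p, q, r} = {(76,p), (76,q), (76,r)}
  {75, 76} × {p, q} = {(75,p), (75,q), (76,p), (76,q)}
  {75, 76} × {p, q, r} = {(75,p), (75,q), (75,r), (76,p), (76,q), (76,r)}
  {75, 76, 77} × {p, q} = {(75,p), (75,q), (76,p), (76,q), (77,p), (77,q)}
  {75, 76, 77} × {p, q, r} = {(75,p), (75,q), (75,r), (76,p), (76,q), (76,r), (77,p), (77,q), (77,r)}
These 10 distinct sets form the basis B.
Close under arbitrary unions to get τ_{X×Y}; counting gives |τ_{X×Y}| = 20.


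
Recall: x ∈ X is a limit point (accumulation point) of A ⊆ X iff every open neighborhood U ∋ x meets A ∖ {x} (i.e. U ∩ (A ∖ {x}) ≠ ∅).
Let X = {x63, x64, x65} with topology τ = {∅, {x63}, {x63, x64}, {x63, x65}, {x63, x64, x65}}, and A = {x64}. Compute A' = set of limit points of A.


A' = ∅

For each x ∈ X, list the open sets U ∈ τ with x ∈ U, then check whether U ∩ (A ∖ {x}) ≠ ∅ for every such U.
  x = x63: open {x63} ∋ x has {x63} ∩ (A ∖ {x63}) = ∅, so x is NOT a limit point.
  x = x64: open {x63, x64} ∋ x has {x63, x64} ∩ (A ∖ {x64}) = ∅, so x is NOT a limit point.
  x = x65: open {x63, x65} ∋ x has {x63, x65} ∩ (A ∖ {x65}) = ∅, so x is NOT a limit point.
Collecting: A' = ∅.


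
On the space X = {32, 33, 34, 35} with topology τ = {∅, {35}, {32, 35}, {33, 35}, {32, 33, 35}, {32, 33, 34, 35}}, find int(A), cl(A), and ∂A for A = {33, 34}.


int(A) = ∅, cl(A) = {33, 34}, ∂A = {33, 34}.

Closed sets in (X, τ) are complements of opens:
  closed(X, τ) = {∅, {34}, {32, 34}, {33, 34}, {32, 33, 34}, {32, 33, 34, 35}}.
int(A) = ⋃ {U ∈ τ : U ⊆ A}. Opens contained in A: ∅.
Taking the union of these: int(A) = ∅.
cl(A) = ⋂ {C closed : A ⊆ C}. Closed sets containing A: {33, 34}, {32, 33, 34}, {32, 33, 34, 35}.
Intersecting these: cl(A) = {33, 34}.
∂A = cl(A) ∖ int(A) = {33, 34} ∖ ∅ = {33, 34}.


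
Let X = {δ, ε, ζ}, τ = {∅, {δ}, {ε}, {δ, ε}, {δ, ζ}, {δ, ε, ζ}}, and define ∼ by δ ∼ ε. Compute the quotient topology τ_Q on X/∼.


X/∼ = {[δ=ε], [ζ]}; |τ_Q| = 3.

Equivalence classes: [δ=ε], [ζ].
Quotient map π: X → X/∼ sends δ ↦ [δ=ε], ε ↦ [δ=ε], ζ ↦ [ζ].
For each subset V ⊆ X/∼, compute π^{-1}(V) ⊆ X and check whether π^{-1}(V) ∈ τ. V is open in τ_Q iff π^{-1}(V) ∈ τ.
  V = {}: π^{-1}(V) = ∅ ∈ τ ✓.
  V = {[δ=ε]}: π^{-1}(V) = {δ, ε} ∈ τ ✓.
  V = {[ζ]}: π^{-1}(V) = {ζ} ∉ τ ✗.
  V = {[δ=ε], [ζ]}: π^{-1}(V) = {δ, ε, ζ} ∈ τ ✓.
Open sets in the quotient: τ_Q = {{}, {[δ=ε]}, {[δ=ε], [ζ]}} (3 elements).


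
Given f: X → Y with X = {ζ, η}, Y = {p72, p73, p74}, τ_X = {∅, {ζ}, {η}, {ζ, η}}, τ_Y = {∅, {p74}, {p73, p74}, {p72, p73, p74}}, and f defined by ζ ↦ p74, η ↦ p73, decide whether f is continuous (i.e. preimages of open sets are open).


f IS continuous.

Compute f^{-1}(U) for each U ∈ τ_Y:
  U = ∅: f^{-1}(U) = ∅ ∈ τ_X ✓.
  U = {p74}: f^{-1}(U) = {ζ} ∈ τ_X ✓.
  U = {p73, p74}: f^{-1}(U) = {ζ, η} ∈ τ_X ✓.
  U = {p72, p73, p74}: f^{-1}(U) = {ζ, η} ∈ τ_X ✓.
Every preimage lies in τ_X, so f IS continuous.


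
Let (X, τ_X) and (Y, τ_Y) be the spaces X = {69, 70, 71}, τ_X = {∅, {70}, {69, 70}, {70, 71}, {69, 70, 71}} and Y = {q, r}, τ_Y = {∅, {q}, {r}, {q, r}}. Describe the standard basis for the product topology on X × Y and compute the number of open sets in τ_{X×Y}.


Basis B = {∅ × ∅, {70} × {q}, {70} × {r}, {69, 70} × {q}, {69, 70} × {r}, {70} × {q, r}, {70, 71} × {q}, {70, 71} × {r}, {69, 70, 71} × {q}, {69, 70, 71} × {r}, {69, 70} × {q, r}, {70, 71} × {q, r}, {69, 70, 71} × {q, r}}; |τ_{X×Y}| = 25.

Enumerate products U × V with U ∈ τ_X, V ∈ τ_Y (deduplicated):
  ∅ × ∅ = {} (∅)
  {70} × {q} = {(70,q)}
  {70} × {r} = {(70,r)}
  {69, 70} × {q} = {(69,q), (70,q)}
  {69, 70} × {r} = {(69,r), (70,r)}
  {70} × {q, r} = {(70,q), (70,r)}
  {70, 71} × {q} = {(70,q), (71,q)}
  {70, 71} × {r} = {(70,r), (71,r)}
  {69, 70, 71} × {q} = {(69,q), (70,q), (71,q)}
  {69, 70, 71} × {r} = {(69,r), (70,r), (71,r)}
  {69, 70} × {q, r} = {(69,q), (69,r), (70,q), (70,r)}
  {70, 71} × {q, r} = {(70,q), (70,r), (71,q), (71,r)}
  {69, 70, 71} × {q, r} = {(69,q), (69,r), (70,q), (70,r), (71,q), (71,r)}
These 13 distinct sets form the basis B.
Close under arbitrary unions to get τ_{X×Y}; counting gives |τ_{X×Y}| = 25.


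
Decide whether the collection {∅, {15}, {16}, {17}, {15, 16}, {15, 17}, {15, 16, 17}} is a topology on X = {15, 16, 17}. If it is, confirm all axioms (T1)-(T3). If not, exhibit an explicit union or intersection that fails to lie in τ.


τ is NOT a topology on X.

Axiom (T1): ∅ ∈ τ? Yes; X ∈ τ? Yes.
Axiom (T2/T3): check pairwise unions and intersections of members of τ.
Counterexample for (T2): {16} ∪ {17} = {16, 17} ∉ τ. Therefore τ is NOT a topology.


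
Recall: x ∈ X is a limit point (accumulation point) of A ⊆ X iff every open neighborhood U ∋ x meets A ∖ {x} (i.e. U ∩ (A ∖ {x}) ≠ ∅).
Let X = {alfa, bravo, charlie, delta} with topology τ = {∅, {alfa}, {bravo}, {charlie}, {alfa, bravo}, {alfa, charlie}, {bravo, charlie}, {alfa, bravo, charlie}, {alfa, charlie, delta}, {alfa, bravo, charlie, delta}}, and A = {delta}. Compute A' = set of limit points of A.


A' = ∅

For each x ∈ X, list the open sets U ∈ τ with x ∈ U, then check whether U ∩ (A ∖ {x}) ≠ ∅ for every such U.
  x = alfa: open {alfa} ∋ x has {alfa} ∩ (A ∖ {alfa}) = ∅, so x is NOT a limit point.
  x = bravo: open {bravo} ∋ x has {bravo} ∩ (A ∖ {bravo}) = ∅, so x is NOT a limit point.
  x = charlie: open {charlie} ∋ x has {charlie} ∩ (A ∖ {charlie}) = ∅, so x is NOT a limit point.
  x = delta: open {alfa, charlie, delta} ∋ x has {alfa, charlie, delta} ∩ (A ∖ {delta}) = ∅, so x is NOT a limit point.
Collecting: A' = ∅.


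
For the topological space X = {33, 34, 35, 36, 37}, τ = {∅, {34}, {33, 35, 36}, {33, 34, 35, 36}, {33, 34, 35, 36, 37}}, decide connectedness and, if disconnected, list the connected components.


(X, τ) is connected.

Find clopen sets (U ∈ τ with X ∖ U ∈ τ):
  U = ∅, X ∖ U = {33, 34, 35, 36, 37} — both open, so U is clopen.
  U = {33, 34, 35, 36, 37}, X ∖ U = ∅ — both open, so U is clopen.
Only trivial clopens (∅ and X) exist, so (X, τ) is connected.
Compute connected components by grouping points that agree on all clopens:
  component: {33, 34, 35, 36, 37}


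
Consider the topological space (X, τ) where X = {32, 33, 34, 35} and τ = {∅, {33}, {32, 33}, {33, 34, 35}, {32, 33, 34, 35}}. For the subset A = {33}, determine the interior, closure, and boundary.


int(A) = {33}, cl(A) = {32, 33, 34, 35}, ∂A = {32, 34, 35}.

Closed sets in (X, τ) are complements of opens:
  closed(X, τ) = {∅, {32}, {34, 35}, {32, 34, 35}, {32, 33, 34, 35}}.
int(A) = ⋃ {U ∈ τ : U ⊆ A}. Opens contained in A: ∅, {33}.
Taking the union of these: int(A) = {33}.
cl(A) = ⋂ {C closed : A ⊆ C}. Closed sets containing A: {32, 33, 34, 35}.
Intersecting these: cl(A) = {32, 33, 34, 35}.
∂A = cl(A) ∖ int(A) = {32, 33, 34, 35} ∖ {33} = {32, 34, 35}.


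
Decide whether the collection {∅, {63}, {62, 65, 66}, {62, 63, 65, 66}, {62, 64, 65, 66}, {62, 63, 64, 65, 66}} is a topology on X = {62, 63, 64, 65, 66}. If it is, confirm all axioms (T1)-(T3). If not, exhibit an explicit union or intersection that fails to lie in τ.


τ IS a topology on X.

Axiom (T1): ∅ ∈ τ? Yes; X ∈ τ? Yes.
Axiom (T2/T3): check pairwise unions and intersections of members of τ.
All pairwise intersections and unions checked — each lies in τ. Therefore τ satisfies (T1), (T2), (T3): it IS a topology on X.


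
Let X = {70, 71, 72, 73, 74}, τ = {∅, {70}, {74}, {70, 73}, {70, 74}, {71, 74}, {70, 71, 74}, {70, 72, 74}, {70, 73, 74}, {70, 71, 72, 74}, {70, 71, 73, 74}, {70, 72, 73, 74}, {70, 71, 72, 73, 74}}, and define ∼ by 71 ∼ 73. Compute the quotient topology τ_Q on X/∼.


X/∼ = {[70], [71=73], [72], [74]}; |τ_Q| = 7.

Equivalence classes: [70], [71=73], [72], [74].
Quotient map π: X → X/∼ sends 70 ↦ [70], 71 ↦ [71=73], 72 ↦ [72], 73 ↦ [71=73], 74 ↦ [74].
For each subset V ⊆ X/∼, compute π^{-1}(V) ⊆ X and check whether π^{-1}(V) ∈ τ. V is open in τ_Q iff π^{-1}(V) ∈ τ.
  V = {}: π^{-1}(V) = ∅ ∈ τ ✓.
  V = {[70]}: π^{-1}(V) = {70} ∈ τ ✓.
  V = {[71=73]}: π^{-1}(V) = {71, 73} ∉ τ ✗.
  V = {[70], [71=73]}: π^{-1}(V) = {70, 71, 73} ∉ τ ✗.
  V = {[72]}: π^{-1}(V) = {72} ∉ τ ✗.
  V = {[70], [72]}: π^{-1}(V) = {70, 72} ∉ τ ✗.
  V = {[71=73], [72]}: π^{-1}(V) = {71, 72, 73} ∉ τ ✗.
  V = {[70], [71=73], [72]}: π^{-1}(V) = {70, 71, 72, 73} ∉ τ ✗.
  V = {[74]}: π^{-1}(V) = {74} ∈ τ ✓.
  V = {[70], [74]}: π^{-1}(V) = {70, 74} ∈ τ ✓.
  V = {[71=73], [74]}: π^{-1}(V) = {71, 73, 74} ∉ τ ✗.
  V = {[70], [71=73], [74]}: π^{-1}(V) = {70, 71, 73, 74} ∈ τ ✓.
  V = {[72], [74]}: π^{-1}(V) = {72, 74} ∉ τ ✗.
  V = {[70], [72], [74]}: π^{-1}(V) = {70, 72, 74} ∈ τ ✓.
  V = {[71=73], [72], [74]}: π^{-1}(V) = {71, 72, 73, 74} ∉ τ ✗.
  V = {[70], [71=73], [72], [74]}: π^{-1}(V) = {70, 71, 72, 73, 74} ∈ τ ✓.
Open sets in the quotient: τ_Q = {{}, {[70]}, {[74]}, {[70], [74]}, {[70], [71=73], [74]}, {[70], [72], [74]}, {[70], [71=73], [72], [74]}} (7 elements).
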